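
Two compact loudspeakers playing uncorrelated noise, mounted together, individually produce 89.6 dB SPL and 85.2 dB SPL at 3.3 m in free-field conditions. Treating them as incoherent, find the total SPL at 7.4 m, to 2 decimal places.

Combined at 3.3 m: 10·log₁₀(10^(89.6/10)+10^(85.2/10)) = 90.945 dB SPL.
Then apply −20·log₁₀(7.4/3.3) = -7.014 dB → 83.93 dB SPL.

83.93 dB SPL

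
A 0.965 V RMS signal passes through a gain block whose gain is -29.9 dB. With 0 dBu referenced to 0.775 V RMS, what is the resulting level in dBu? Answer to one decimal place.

-28.0 dBu

Input level: 20·log₁₀(0.965/0.775) = 1.90 dBu.
Output: 1.90 − 29.9 = -28.0 dBu.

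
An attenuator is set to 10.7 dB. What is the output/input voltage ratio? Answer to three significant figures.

Voltage ratio = 10^(dB/20).
10^(-10.7/20) = 10^(-0.5350) = 0.292.

0.292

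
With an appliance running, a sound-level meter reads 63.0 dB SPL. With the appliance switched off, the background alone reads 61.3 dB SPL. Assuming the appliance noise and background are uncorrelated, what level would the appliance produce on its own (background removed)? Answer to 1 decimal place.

58.1 dB SPL

Remove the background by subtracting linear intensities:
L_src = 10·log₁₀(10^(63.0/10) − 10^(61.3/10)) = 10·log₁₀(646300) = 58.1 dB SPL.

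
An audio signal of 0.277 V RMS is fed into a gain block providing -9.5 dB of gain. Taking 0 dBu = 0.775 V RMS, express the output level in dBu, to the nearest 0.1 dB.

-18.4 dBu

Input level: 20·log₁₀(0.277/0.775) = -8.94 dBu.
Output: -8.94 − 9.5 = -18.4 dBu.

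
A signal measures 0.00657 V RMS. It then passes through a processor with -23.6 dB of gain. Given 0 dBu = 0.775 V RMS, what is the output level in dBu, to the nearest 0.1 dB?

-65.0 dBu

Input level: 20·log₁₀(0.00657/0.775) = -41.43 dBu.
Output: -41.43 − 23.6 = -65.0 dBu.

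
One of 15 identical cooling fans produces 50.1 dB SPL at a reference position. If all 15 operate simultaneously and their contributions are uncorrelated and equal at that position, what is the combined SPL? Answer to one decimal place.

61.9 dB SPL

15 equal incoherent sources raise the level by 10·log₁₀(15) = 11.76 dB.
L_total = 50.1 + 11.76 = 61.9 dB SPL.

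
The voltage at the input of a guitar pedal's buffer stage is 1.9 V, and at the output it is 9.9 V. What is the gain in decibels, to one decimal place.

14.3 dB

Voltage is an amplitude quantity, so gain = 20·log₁₀(V_out/V_in).
20·log₁₀(9.9/1.9) = 20·log₁₀(5.211) = 14.3 dB.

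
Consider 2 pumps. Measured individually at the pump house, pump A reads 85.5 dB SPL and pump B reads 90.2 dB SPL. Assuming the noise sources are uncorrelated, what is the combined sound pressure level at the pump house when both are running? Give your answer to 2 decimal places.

Uncorrelated sources add in intensity (power), not in dB.
L_total = 10·log₁₀(10^(85.5/10) + 10^(90.2/10)) = 10·log₁₀(1402000000) = 91.47 dB SPL.

91.47 dB SPL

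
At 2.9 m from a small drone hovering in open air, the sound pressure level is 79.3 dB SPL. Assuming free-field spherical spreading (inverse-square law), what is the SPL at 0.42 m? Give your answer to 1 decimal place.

96.1 dB SPL

Inverse-square spreading gives ΔL = −20·log₁₀(d₂/d₁).
ΔL = −20·log₁₀(0.42/2.9) = 16.78 dB, so L₂ = 79.3 + (16.78) = 96.1 dB SPL.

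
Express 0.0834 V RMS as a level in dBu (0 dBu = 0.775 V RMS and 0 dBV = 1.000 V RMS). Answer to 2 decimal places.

-19.36 dBu

dBu = 20·log₁₀(V / 0.775 V).
20·log₁₀(0.0834/0.775) = -19.36 dBu.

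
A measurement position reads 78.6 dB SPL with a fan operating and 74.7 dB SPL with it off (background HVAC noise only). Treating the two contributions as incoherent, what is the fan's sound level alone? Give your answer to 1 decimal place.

76.3 dB SPL

Subtract intensities: L_src = 10·log₁₀(10^(L_total/10) − 10^(L_bg/10)).
L_src = 10·log₁₀(10^(78.6/10) − 10^(74.7/10)) = 10·log₁₀(42930000) = 76.3 dB SPL.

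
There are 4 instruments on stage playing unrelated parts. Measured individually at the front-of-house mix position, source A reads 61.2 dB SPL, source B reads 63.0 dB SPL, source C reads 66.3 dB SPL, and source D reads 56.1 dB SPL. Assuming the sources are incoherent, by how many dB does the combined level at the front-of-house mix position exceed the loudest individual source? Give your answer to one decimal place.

Incoherent sources sum as intensities:
L_total = 10·log₁₀(10^(61.2/10) + 10^(63.0/10) + 10^(66.3/10) + 10^(56.1/10)) = 69.02 dB SPL.
Excess over the loudest (66.3 dB): 69.02 − 66.3 = 2.7 dB.

2.7 dB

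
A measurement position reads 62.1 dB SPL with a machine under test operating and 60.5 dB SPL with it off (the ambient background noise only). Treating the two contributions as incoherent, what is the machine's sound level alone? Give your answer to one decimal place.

Remove the background by subtracting linear intensities:
L_src = 10·log₁₀(10^(62.1/10) − 10^(60.5/10)) = 10·log₁₀(499800) = 57.0 dB SPL.

57.0 dB SPL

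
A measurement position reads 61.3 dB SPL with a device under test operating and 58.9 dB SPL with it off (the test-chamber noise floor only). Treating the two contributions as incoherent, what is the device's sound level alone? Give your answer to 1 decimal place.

57.6 dB SPL

Subtract intensities: L_src = 10·log₁₀(10^(L_total/10) − 10^(L_bg/10)).
L_src = 10·log₁₀(10^(61.3/10) − 10^(58.9/10)) = 10·log₁₀(572700) = 57.6 dB SPL.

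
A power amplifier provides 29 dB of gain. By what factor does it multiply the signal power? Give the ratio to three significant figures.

794

Power ratio = 10^(dB/10).
10^(29/10) = 10^(2.900) = 794.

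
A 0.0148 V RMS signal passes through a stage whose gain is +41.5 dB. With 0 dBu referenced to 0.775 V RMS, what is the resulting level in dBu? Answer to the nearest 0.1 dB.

Input level: 20·log₁₀(0.0148/0.775) = -34.38 dBu.
Output: -34.38 + 41.5 = +7.1 dBu.

+7.1 dBu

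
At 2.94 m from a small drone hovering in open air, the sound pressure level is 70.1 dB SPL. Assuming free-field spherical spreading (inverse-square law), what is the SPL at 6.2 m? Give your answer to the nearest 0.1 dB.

Free-field point source: level drops by 20·log₁₀ of the distance ratio.
ΔL = −20·log₁₀(6.2/2.94) = -6.48 dB, so L₂ = 70.1 + (-6.48) = 63.6 dB SPL.

63.6 dB SPL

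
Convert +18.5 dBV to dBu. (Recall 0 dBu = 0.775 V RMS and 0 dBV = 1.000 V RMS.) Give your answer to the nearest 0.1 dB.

The offset between the scales is 20·log₁₀(0.775/1.000) = −2.214 dB.
So dBu = +18.5 + 2.214 = +20.7 dBu.

+20.7 dBu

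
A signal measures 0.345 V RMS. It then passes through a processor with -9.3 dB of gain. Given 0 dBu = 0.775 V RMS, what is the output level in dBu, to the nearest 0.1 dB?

-16.3 dBu

Input level: 20·log₁₀(0.345/0.775) = -7.03 dBu.
Output: -7.03 − 9.3 = -16.3 dBu.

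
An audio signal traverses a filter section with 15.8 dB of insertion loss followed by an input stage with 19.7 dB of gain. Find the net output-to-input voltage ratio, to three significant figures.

Net gain = (−15.8) + 19.7 = 3.9 dB.
Voltage ratio = 10^(3.9/20) = 1.57.

1.57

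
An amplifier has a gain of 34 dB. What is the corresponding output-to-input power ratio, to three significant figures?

2510

Power ratio = 10^(dB/10).
10^(34/10) = 10^(3.400) = 2510.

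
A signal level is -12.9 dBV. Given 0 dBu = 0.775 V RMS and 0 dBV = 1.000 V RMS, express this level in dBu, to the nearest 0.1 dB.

-10.7 dBu

The offset between the scales is 20·log₁₀(0.775/1.000) = −2.214 dB.
So dBu = -12.9 + 2.214 = -10.7 dBu.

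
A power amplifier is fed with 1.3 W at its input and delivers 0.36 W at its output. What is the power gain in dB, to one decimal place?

Power is a power quantity, so gain = 10·log₁₀(P_out/P_in).
10·log₁₀(0.36/1.3) = 10·log₁₀(0.2769) = -5.6 dB.

-5.6 dB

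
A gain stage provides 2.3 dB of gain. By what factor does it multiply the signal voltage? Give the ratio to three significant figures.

Voltage ratio = 10^(dB/20).
10^(2.3/20) = 10^(0.1150) = 1.30.

1.30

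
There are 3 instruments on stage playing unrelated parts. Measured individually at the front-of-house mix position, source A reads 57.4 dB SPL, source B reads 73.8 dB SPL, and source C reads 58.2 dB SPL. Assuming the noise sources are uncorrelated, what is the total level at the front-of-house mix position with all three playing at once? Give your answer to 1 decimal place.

Incoherent sources sum as intensities:
L_total = 10·log₁₀(10^(57.4/10) + 10^(73.8/10) + 10^(58.2/10)) = 10·log₁₀(25200000) = 74.0 dB SPL.

74.0 dB SPL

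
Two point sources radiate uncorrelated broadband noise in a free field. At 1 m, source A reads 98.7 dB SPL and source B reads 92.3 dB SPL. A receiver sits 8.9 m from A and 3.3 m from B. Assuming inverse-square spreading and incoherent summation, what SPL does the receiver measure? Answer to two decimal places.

83.97 dB SPL

At the listener: L_A = 98.7 − 20·log₁₀(8.9) = 79.712 dB; L_B = 92.3 − 20·log₁₀(3.3) = 81.930 dB.
Combined: 10·log₁₀(10^(79.712/10)+10^(81.930/10)) = 83.97 dB SPL.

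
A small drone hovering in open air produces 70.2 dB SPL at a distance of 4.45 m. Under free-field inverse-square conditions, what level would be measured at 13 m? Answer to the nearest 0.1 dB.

Free-field point source: level drops by 20·log₁₀ of the distance ratio.
ΔL = −20·log₁₀(13/4.45) = -9.31 dB, so L₂ = 70.2 + (-9.31) = 60.9 dB SPL.

60.9 dB SPL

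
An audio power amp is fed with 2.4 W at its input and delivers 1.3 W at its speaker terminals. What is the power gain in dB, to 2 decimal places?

-2.66 dB

For a power ratio, dB = 10·log₁₀(P₂/P₁).
10·log₁₀(1.3/2.4) = 10·log₁₀(0.5417) = -2.66 dB.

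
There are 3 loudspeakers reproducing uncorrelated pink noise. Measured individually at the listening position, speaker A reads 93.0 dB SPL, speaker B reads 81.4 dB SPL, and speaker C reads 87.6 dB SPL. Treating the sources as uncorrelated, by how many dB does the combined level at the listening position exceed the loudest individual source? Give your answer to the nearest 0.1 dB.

Add the sources as powers (linear), then convert back to dB:
L_total = 10·log₁₀(10^(93.0/10) + 10^(81.4/10) + 10^(87.6/10)) = 94.33 dB SPL.
Excess over the loudest (93.0 dB): 94.33 − 93.0 = 1.3 dB.

1.3 dB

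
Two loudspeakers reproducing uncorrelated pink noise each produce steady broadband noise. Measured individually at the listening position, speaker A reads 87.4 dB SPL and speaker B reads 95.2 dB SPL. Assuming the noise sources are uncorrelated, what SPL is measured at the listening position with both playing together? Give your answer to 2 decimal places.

Incoherent sources sum as intensities:
L_total = 10·log₁₀(10^(87.4/10) + 10^(95.2/10)) = 10·log₁₀(3861000000) = 95.87 dB SPL.

95.87 dB SPL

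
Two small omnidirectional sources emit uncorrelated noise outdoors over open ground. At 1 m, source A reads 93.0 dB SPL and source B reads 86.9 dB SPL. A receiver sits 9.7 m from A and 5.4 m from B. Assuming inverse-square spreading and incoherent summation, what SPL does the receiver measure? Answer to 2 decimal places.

At the listener: L_A = 93.0 − 20·log₁₀(9.7) = 73.265 dB; L_B = 86.9 − 20·log₁₀(5.4) = 72.252 dB.
Combined: 10·log₁₀(10^(73.265/10)+10^(72.252/10)) = 75.80 dB SPL.

75.80 dB SPL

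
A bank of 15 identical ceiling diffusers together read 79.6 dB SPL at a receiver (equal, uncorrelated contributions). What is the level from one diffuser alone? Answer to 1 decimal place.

15 equal incoherent sources add 10·log₁₀(15) = 11.76 dB over one source.
L_one = 79.6 − 11.76 = 67.8 dB SPL.

67.8 dB SPL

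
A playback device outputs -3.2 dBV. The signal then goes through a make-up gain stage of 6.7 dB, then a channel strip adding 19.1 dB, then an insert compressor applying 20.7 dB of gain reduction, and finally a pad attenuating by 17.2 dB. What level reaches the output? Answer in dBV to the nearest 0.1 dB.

Cascaded gains and losses add directly in dB.
-3.2 + 6.7 + 19.1 − 20.7 − 17.2 = -15.3 dBV.

-15.3 dBV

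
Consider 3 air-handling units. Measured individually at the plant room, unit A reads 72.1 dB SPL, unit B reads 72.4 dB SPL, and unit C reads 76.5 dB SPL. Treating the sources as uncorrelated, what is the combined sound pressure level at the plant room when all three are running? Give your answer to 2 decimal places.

Uncorrelated sources add in intensity (power), not in dB.
L_total = 10·log₁₀(10^(72.1/10) + 10^(72.4/10) + 10^(76.5/10)) = 10·log₁₀(78260000) = 78.94 dB SPL.

78.94 dB SPL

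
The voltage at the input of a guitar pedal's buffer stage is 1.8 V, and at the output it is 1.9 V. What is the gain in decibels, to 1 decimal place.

0.5 dB

For a voltage ratio, dB = 20·log₁₀(V₂/V₁).
20·log₁₀(1.9/1.8) = 20·log₁₀(1.056) = 0.5 dB.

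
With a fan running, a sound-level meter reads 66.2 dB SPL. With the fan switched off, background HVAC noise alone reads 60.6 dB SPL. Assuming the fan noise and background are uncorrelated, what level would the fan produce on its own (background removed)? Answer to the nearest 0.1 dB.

Remove the background by subtracting linear intensities:
L_src = 10·log₁₀(10^(66.2/10) − 10^(60.6/10)) = 10·log₁₀(3021000) = 64.8 dB SPL.

64.8 dB SPL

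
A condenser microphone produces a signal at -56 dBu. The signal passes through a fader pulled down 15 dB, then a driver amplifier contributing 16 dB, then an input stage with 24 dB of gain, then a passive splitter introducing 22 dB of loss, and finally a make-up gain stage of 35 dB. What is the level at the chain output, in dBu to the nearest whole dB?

-18 dBu

In dB, series stages simply add:
-56 − 15 + 16 + 24 − 22 + 35 = -18 dBu.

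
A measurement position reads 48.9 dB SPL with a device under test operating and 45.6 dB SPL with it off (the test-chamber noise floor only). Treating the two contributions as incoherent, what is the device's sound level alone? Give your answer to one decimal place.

46.2 dB SPL

Remove the background by subtracting linear intensities:
L_src = 10·log₁₀(10^(48.9/10) − 10^(45.6/10)) = 10·log₁₀(41320) = 46.2 dB SPL.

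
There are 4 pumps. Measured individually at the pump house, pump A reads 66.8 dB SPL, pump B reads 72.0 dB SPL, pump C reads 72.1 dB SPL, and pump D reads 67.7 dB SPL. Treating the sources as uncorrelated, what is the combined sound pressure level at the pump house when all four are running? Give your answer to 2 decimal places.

Incoherent sources sum as intensities:
L_total = 10·log₁₀(10^(66.8/10) + 10^(72.0/10) + 10^(72.1/10) + 10^(67.7/10)) = 10·log₁₀(42740000) = 76.31 dB SPL.

76.31 dB SPL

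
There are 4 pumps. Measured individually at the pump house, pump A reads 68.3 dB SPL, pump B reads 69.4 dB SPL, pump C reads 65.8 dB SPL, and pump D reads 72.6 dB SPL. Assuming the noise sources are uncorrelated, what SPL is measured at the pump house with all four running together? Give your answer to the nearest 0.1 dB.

Uncorrelated sources add in intensity (power), not in dB.
L_total = 10·log₁₀(10^(68.3/10) + 10^(69.4/10) + 10^(65.8/10) + 10^(72.6/10)) = 10·log₁₀(37470000) = 75.7 dB SPL.

75.7 dB SPL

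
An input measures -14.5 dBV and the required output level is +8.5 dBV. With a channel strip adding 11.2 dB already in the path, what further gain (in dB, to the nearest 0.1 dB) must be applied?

11.8 dB

The required make-up gain is the shortfall in the dB sum.
G = +8.5 − (-14.5) − 11.2 = 11.8 dB.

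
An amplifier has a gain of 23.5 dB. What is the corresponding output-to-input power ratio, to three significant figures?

224

Power ratio = 10^(dB/10).
10^(23.5/10) = 10^(2.350) = 224.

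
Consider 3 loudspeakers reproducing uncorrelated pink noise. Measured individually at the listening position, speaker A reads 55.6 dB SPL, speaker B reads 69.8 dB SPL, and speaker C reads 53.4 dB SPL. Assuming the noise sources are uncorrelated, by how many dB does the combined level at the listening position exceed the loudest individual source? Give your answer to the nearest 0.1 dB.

Uncorrelated sources add in intensity (power), not in dB.
L_total = 10·log₁₀(10^(55.6/10) + 10^(69.8/10) + 10^(53.4/10)) = 70.06 dB SPL.
Excess over the loudest (69.8 dB): 70.06 − 69.8 = 0.3 dB.

0.3 dB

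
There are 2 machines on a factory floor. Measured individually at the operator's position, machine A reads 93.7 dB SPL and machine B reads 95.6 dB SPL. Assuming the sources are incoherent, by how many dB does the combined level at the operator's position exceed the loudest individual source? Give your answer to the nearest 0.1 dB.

2.2 dB

Uncorrelated sources add in intensity (power), not in dB.
L_total = 10·log₁₀(10^(93.7/10) + 10^(95.6/10)) = 97.76 dB SPL.
Excess over the loudest (95.6 dB): 97.76 − 95.6 = 2.2 dB.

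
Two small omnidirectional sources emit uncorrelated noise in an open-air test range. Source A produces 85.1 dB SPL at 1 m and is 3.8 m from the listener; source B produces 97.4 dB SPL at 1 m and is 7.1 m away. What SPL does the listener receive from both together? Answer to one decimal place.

81.2 dB SPL

At the listener: L_A = 85.1 − 20·log₁₀(3.8) = 73.50 dB; L_B = 97.4 − 20·log₁₀(7.1) = 80.37 dB.
Combined: 10·log₁₀(10^(73.50/10)+10^(80.37/10)) = 81.2 dB SPL.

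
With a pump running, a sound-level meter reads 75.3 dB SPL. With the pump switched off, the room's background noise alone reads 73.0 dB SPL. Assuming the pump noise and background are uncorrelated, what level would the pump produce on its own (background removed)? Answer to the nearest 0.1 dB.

Remove the background by subtracting linear intensities:
L_src = 10·log₁₀(10^(75.3/10) − 10^(73.0/10)) = 10·log₁₀(13930000) = 71.4 dB SPL.

71.4 dB SPL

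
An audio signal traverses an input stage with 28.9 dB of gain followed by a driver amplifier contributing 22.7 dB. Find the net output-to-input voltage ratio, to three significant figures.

Net gain = 28.9 + 22.7 = 51.6 dB.
Voltage ratio = 10^(51.6/20) = 380.

380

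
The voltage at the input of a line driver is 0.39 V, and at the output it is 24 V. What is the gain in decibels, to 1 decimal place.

Voltage ratio → dB uses the 20·log₁₀ form:
20·log₁₀(24/0.39) = 20·log₁₀(61.54) = 35.8 dB.

35.8 dB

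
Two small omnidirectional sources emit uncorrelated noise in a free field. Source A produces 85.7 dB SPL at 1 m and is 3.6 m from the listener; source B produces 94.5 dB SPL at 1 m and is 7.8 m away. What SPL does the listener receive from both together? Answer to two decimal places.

78.75 dB SPL

At the listener: L_A = 85.7 − 20·log₁₀(3.6) = 74.574 dB; L_B = 94.5 − 20·log₁₀(7.8) = 76.658 dB.
Combined: 10·log₁₀(10^(74.574/10)+10^(76.658/10)) = 78.75 dB SPL.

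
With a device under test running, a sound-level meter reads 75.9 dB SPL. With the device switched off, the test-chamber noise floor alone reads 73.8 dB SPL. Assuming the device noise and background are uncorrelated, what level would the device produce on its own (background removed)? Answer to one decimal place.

Background correction is a power subtraction:
L_src = 10·log₁₀(10^(75.9/10) − 10^(73.8/10)) = 10·log₁₀(14920000) = 71.7 dB SPL.

71.7 dB SPL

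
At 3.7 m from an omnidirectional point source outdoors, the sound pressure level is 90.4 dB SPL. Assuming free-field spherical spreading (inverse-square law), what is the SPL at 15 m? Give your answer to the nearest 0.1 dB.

Free-field point source: level drops by 20·log₁₀ of the distance ratio.
ΔL = −20·log₁₀(15/3.7) = -12.16 dB, so L₂ = 90.4 + (-12.16) = 78.2 dB SPL.

78.2 dB SPL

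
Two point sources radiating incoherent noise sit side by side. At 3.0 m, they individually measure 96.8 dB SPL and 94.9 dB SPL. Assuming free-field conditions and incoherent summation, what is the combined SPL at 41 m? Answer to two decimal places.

Combined at 3.0 m: 10·log₁₀(10^(96.8/10)+10^(94.9/10)) = 98.963 dB SPL.
Then apply −20·log₁₀(41/3.0) = -22.713 dB → 76.25 dB SPL.

76.25 dB SPL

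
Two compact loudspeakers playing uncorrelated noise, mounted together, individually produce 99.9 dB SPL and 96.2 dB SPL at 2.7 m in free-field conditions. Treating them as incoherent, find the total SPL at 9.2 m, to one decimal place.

90.8 dB SPL

Combined at 2.7 m: 10·log₁₀(10^(99.9/10)+10^(96.2/10)) = 101.44 dB SPL.
Then apply −20·log₁₀(9.2/2.7) = -10.65 dB → 90.8 dB SPL.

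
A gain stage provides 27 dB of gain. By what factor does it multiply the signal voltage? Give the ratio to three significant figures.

Voltage ratio = 10^(dB/20).
10^(27/20) = 10^(1.350) = 22.4.

22.4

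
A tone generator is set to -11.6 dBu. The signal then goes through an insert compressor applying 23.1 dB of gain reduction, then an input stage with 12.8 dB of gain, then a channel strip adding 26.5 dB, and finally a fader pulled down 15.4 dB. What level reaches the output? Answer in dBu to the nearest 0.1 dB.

Gain stages sum in dB:
-11.6 − 23.1 + 12.8 + 26.5 − 15.4 = -10.8 dBu.

-10.8 dBu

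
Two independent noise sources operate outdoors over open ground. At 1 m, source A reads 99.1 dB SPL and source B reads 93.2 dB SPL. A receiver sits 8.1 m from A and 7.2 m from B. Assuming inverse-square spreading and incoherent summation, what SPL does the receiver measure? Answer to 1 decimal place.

82.2 dB SPL

At the listener: L_A = 99.1 − 20·log₁₀(8.1) = 80.93 dB; L_B = 93.2 − 20·log₁₀(7.2) = 76.05 dB.
Combined: 10·log₁₀(10^(80.93/10)+10^(76.05/10)) = 82.2 dB SPL.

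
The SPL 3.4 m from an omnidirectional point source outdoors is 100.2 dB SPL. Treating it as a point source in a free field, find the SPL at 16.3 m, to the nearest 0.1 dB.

86.6 dB SPL

For a point source in a free field, ΔL = −20·log₁₀(d₂/d₁).
ΔL = −20·log₁₀(16.3/3.4) = -13.61 dB, so L₂ = 100.2 + (-13.61) = 86.6 dB SPL.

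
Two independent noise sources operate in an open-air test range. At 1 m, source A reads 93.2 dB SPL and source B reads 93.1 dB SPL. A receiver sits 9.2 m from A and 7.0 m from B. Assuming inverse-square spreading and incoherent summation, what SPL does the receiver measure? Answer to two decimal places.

78.22 dB SPL

At the listener: L_A = 93.2 − 20·log₁₀(9.2) = 73.924 dB; L_B = 93.1 − 20·log₁₀(7.0) = 76.198 dB.
Combined: 10·log₁₀(10^(73.924/10)+10^(76.198/10)) = 78.22 dB SPL.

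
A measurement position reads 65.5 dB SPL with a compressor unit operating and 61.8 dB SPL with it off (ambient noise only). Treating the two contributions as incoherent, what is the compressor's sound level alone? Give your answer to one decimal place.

63.1 dB SPL

Background correction is a power subtraction:
L_src = 10·log₁₀(10^(65.5/10) − 10^(61.8/10)) = 10·log₁₀(2035000) = 63.1 dB SPL.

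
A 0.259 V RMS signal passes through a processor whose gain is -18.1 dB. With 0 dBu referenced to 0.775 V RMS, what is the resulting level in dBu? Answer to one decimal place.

Input level: 20·log₁₀(0.259/0.775) = -9.52 dBu.
Output: -9.52 − 18.1 = -27.6 dBu.

-27.6 dBu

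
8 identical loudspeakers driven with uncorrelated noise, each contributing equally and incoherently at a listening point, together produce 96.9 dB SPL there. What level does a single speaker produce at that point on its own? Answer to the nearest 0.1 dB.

8 equal incoherent sources add 10·log₁₀(8) = 9.03 dB over one source.
L_one = 96.9 − 9.03 = 87.9 dB SPL.

87.9 dB SPL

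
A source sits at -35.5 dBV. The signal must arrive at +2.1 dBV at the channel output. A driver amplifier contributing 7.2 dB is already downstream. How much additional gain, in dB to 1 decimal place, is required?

30.4 dB

The required make-up gain is the shortfall in the dB sum.
G = +2.1 − (-35.5) − 7.2 = 30.4 dB.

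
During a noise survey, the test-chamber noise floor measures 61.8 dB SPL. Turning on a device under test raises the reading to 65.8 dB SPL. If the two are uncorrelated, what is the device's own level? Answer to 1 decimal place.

Remove the background by subtracting linear intensities:
L_src = 10·log₁₀(10^(65.8/10) − 10^(61.8/10)) = 10·log₁₀(2288000) = 63.6 dB SPL.

63.6 dB SPL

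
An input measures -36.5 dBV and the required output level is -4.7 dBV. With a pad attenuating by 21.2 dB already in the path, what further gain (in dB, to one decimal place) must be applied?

53.0 dB

The required make-up gain is the shortfall in the dB sum.
G = -4.7 − (-36.5) + 21.2 = 53.0 dB.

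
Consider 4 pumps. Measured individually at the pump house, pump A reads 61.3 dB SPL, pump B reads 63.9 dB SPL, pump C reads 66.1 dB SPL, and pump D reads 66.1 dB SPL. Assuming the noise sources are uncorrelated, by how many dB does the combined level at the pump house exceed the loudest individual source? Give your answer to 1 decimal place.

Incoherent sources sum as intensities:
L_total = 10·log₁₀(10^(61.3/10) + 10^(63.9/10) + 10^(66.1/10) + 10^(66.1/10)) = 70.77 dB SPL.
Excess over the loudest (66.1 dB): 70.77 − 66.1 = 4.7 dB.

4.7 dB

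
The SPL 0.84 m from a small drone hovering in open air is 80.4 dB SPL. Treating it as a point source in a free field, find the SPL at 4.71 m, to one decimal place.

65.4 dB SPL

For a point source in a free field, ΔL = −20·log₁₀(d₂/d₁).
ΔL = −20·log₁₀(4.71/0.84) = -14.97 dB, so L₂ = 80.4 + (-14.97) = 65.4 dB SPL.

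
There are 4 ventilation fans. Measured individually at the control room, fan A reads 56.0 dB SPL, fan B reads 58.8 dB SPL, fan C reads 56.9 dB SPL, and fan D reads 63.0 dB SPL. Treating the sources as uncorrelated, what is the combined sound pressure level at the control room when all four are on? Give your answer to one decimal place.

65.6 dB SPL

Uncorrelated sources add in intensity (power), not in dB.
L_total = 10·log₁₀(10^(56.0/10) + 10^(58.8/10) + 10^(56.9/10) + 10^(63.0/10)) = 10·log₁₀(3642000) = 65.6 dB SPL.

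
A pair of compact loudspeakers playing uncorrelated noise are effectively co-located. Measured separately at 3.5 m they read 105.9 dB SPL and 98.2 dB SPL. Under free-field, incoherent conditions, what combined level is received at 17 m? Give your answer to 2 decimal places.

92.85 dB SPL

Combined at 3.5 m: 10·log₁₀(10^(105.9/10)+10^(98.2/10)) = 106.581 dB SPL.
Then apply −20·log₁₀(17/3.5) = -13.728 dB → 92.85 dB SPL.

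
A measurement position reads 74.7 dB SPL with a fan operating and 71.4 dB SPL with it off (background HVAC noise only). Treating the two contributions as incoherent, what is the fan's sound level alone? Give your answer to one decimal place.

Subtract intensities: L_src = 10·log₁₀(10^(L_total/10) − 10^(L_bg/10)).
L_src = 10·log₁₀(10^(74.7/10) − 10^(71.4/10)) = 10·log₁₀(15710000) = 72.0 dB SPL.

72.0 dB SPL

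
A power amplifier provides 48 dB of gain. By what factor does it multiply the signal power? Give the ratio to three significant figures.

63100

Power ratio = 10^(dB/10).
10^(48/10) = 10^(4.800) = 63100.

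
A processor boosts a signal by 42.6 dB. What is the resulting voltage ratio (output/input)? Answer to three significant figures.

Voltage ratio = 10^(dB/20).
10^(42.6/20) = 10^(2.130) = 135.

135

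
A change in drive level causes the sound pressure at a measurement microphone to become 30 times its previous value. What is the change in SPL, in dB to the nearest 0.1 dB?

29.5 dB

SPL change from a pressure ratio uses the 20·log₁₀ form:
20·log₁₀(30) = 29.5 dB.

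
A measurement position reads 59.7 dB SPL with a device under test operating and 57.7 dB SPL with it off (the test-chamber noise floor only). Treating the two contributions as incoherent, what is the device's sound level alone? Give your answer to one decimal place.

55.4 dB SPL

Remove the background by subtracting linear intensities:
L_src = 10·log₁₀(10^(59.7/10) − 10^(57.7/10)) = 10·log₁₀(344400) = 55.4 dB SPL.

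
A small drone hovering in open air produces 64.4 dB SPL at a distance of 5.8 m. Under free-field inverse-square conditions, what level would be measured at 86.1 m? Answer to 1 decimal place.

Inverse-square spreading gives ΔL = −20·log₁₀(d₂/d₁).
ΔL = −20·log₁₀(86.1/5.8) = -23.43 dB, so L₂ = 64.4 + (-23.43) = 41.0 dB SPL.

41.0 dB SPL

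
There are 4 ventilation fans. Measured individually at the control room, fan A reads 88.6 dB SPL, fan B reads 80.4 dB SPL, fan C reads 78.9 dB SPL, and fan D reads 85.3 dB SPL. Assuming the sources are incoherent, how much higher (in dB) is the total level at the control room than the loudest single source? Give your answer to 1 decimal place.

2.4 dB

Add the sources as powers (linear), then convert back to dB:
L_total = 10·log₁₀(10^(88.6/10) + 10^(80.4/10) + 10^(78.9/10) + 10^(85.3/10)) = 90.97 dB SPL.
Excess over the loudest (88.6 dB): 90.97 − 88.6 = 2.4 dB.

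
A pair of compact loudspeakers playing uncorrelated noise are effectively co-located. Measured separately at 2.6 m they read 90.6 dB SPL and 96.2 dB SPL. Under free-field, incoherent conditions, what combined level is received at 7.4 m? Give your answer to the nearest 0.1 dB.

88.2 dB SPL

Combined at 2.6 m: 10·log₁₀(10^(90.6/10)+10^(96.2/10)) = 97.26 dB SPL.
Then apply −20·log₁₀(7.4/2.6) = -9.09 dB → 88.2 dB SPL.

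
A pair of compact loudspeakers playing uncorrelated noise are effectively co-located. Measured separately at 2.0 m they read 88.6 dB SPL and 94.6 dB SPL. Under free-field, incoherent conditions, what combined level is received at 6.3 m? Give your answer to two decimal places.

Combined at 2.0 m: 10·log₁₀(10^(88.6/10)+10^(94.6/10)) = 95.573 dB SPL.
Then apply −20·log₁₀(6.3/2.0) = -9.966 dB → 85.61 dB SPL.

85.61 dB SPL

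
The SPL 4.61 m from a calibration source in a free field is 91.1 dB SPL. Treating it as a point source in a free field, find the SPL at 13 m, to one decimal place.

Free-field point source: level drops by 20·log₁₀ of the distance ratio.
ΔL = −20·log₁₀(13/4.61) = -9.00 dB, so L₂ = 91.1 + (-9.00) = 82.1 dB SPL.

82.1 dB SPL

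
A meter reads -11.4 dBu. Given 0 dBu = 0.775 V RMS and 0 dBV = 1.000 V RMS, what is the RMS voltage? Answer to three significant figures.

V = 0.775 V × 10^(-11.4/20).
= 0.775 × 0.2692 = 0.209 V.

0.209 V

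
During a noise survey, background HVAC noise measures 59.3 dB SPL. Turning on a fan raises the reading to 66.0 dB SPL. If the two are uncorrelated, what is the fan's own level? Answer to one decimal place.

Background correction is a power subtraction:
L_src = 10·log₁₀(10^(66.0/10) − 10^(59.3/10)) = 10·log₁₀(3130000) = 65.0 dB SPL.

65.0 dB SPL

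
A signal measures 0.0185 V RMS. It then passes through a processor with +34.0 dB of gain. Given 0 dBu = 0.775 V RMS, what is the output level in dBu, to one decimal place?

Input level: 20·log₁₀(0.0185/0.775) = -32.44 dBu.
Output: -32.44 + 34.0 = +1.6 dBu.

+1.6 dBu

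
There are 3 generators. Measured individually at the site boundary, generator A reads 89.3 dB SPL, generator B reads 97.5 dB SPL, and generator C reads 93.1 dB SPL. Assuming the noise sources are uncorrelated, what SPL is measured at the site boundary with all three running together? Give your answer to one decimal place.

Uncorrelated sources add in intensity (power), not in dB.
L_total = 10·log₁₀(10^(89.3/10) + 10^(97.5/10) + 10^(93.1/10)) = 10·log₁₀(8516000000) = 99.3 dB SPL.

99.3 dB SPL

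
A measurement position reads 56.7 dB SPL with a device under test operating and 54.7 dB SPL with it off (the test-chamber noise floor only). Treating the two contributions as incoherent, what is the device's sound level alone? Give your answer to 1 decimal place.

Background correction is a power subtraction:
L_src = 10·log₁₀(10^(56.7/10) − 10^(54.7/10)) = 10·log₁₀(172600) = 52.4 dB SPL.

52.4 dB SPL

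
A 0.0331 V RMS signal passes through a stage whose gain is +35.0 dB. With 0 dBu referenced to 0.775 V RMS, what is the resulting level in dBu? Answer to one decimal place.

+7.6 dBu

Input level: 20·log₁₀(0.0331/0.775) = -27.39 dBu.
Output: -27.39 + 35.0 = +7.6 dBu.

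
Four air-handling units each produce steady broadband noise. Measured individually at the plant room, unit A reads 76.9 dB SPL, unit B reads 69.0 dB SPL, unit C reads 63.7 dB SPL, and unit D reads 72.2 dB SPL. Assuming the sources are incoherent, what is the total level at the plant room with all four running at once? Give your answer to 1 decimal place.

78.8 dB SPL

Incoherent sources sum as intensities:
L_total = 10·log₁₀(10^(76.9/10) + 10^(69.0/10) + 10^(63.7/10) + 10^(72.2/10)) = 10·log₁₀(75860000) = 78.8 dB SPL.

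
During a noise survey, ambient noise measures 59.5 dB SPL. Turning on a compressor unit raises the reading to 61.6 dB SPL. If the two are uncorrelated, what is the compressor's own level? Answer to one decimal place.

Subtract intensities: L_src = 10·log₁₀(10^(L_total/10) − 10^(L_bg/10)).
L_src = 10·log₁₀(10^(61.6/10) − 10^(59.5/10)) = 10·log₁₀(554200) = 57.4 dB SPL.

57.4 dB SPL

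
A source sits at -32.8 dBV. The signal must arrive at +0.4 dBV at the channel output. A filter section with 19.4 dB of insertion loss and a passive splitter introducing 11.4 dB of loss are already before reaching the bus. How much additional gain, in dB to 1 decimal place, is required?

The required make-up gain is the shortfall in the dB sum.
G = +0.4 − (-32.8) + 19.4 + 11.4 = 64.0 dB.

64.0 dB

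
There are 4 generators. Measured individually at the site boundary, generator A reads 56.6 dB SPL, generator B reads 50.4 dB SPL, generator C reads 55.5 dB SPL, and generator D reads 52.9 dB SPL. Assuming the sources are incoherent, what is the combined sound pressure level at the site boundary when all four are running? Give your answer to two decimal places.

Incoherent sources sum as intensities:
L_total = 10·log₁₀(10^(56.6/10) + 10^(50.4/10) + 10^(55.5/10) + 10^(52.9/10)) = 10·log₁₀(1117000) = 60.48 dB SPL.

60.48 dB SPL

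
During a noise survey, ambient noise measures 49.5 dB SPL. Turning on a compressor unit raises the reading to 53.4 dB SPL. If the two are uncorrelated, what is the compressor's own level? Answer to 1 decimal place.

Background correction is a power subtraction:
L_src = 10·log₁₀(10^(53.4/10) − 10^(49.5/10)) = 10·log₁₀(129700) = 51.1 dB SPL.

51.1 dB SPL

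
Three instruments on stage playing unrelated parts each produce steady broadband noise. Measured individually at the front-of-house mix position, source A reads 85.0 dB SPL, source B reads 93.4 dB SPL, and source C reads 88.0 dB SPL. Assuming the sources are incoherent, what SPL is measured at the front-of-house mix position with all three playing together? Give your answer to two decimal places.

Uncorrelated sources add in intensity (power), not in dB.
L_total = 10·log₁₀(10^(85.0/10) + 10^(93.4/10) + 10^(88.0/10)) = 10·log₁₀(3135000000) = 94.96 dB SPL.

94.96 dB SPL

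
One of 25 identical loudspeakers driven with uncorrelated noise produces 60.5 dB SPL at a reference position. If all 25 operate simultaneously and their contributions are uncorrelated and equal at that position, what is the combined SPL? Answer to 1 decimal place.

74.5 dB SPL

25 equal incoherent sources raise the level by 10·log₁₀(25) = 13.98 dB.
L_total = 60.5 + 13.98 = 74.5 dB SPL.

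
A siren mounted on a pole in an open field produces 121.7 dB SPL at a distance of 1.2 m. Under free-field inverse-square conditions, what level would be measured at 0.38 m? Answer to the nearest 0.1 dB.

For a point source in a free field, ΔL = −20·log₁₀(d₂/d₁).
ΔL = −20·log₁₀(0.38/1.2) = 9.99 dB, so L₂ = 121.7 + (9.99) = 131.7 dB SPL.

131.7 dB SPL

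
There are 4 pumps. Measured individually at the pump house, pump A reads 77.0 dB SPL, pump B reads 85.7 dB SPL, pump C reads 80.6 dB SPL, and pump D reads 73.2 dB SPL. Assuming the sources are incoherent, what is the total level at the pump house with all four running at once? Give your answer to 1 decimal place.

Incoherent sources sum as intensities:
L_total = 10·log₁₀(10^(77.0/10) + 10^(85.7/10) + 10^(80.6/10) + 10^(73.2/10)) = 10·log₁₀(557400000) = 87.5 dB SPL.

87.5 dB SPL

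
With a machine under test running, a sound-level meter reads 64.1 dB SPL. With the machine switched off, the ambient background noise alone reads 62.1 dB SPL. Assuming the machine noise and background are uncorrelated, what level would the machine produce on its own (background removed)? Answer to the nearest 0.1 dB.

59.8 dB SPL

Remove the background by subtracting linear intensities:
L_src = 10·log₁₀(10^(64.1/10) − 10^(62.1/10)) = 10·log₁₀(948600) = 59.8 dB SPL.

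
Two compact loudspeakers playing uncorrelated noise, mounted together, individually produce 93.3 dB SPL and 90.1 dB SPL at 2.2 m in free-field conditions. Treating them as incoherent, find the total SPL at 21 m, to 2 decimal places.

Combined at 2.2 m: 10·log₁₀(10^(93.3/10)+10^(90.1/10)) = 94.999 dB SPL.
Then apply −20·log₁₀(21/2.2) = -19.596 dB → 75.40 dB SPL.

75.40 dB SPL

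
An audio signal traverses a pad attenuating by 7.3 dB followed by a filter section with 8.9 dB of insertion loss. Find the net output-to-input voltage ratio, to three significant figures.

0.155

Net gain = (−7.3) + (−8.9) = -16.2 dB.
Voltage ratio = 10^(-16.2/20) = 0.155.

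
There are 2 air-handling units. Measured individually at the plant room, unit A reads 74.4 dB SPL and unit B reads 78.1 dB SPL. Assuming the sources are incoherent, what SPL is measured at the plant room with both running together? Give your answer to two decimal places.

Uncorrelated sources add in intensity (power), not in dB.
L_total = 10·log₁₀(10^(74.4/10) + 10^(78.1/10)) = 10·log₁₀(92110000) = 79.64 dB SPL.

79.64 dB SPL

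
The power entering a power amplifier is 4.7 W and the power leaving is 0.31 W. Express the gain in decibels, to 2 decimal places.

-11.81 dB

For a power ratio, dB = 10·log₁₀(P₂/P₁).
10·log₁₀(0.31/4.7) = 10·log₁₀(0.06596) = -11.81 dB.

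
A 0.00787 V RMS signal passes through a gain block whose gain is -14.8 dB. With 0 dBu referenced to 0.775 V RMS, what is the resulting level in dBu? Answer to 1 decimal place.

-54.7 dBu

Input level: 20·log₁₀(0.00787/0.775) = -39.87 dBu.
Output: -39.87 − 14.8 = -54.7 dBu.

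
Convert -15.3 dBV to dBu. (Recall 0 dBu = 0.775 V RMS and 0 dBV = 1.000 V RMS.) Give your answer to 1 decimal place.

-13.1 dBu

The offset between the scales is 20·log₁₀(0.775/1.000) = −2.214 dB.
So dBu = -15.3 + 2.214 = -13.1 dBu.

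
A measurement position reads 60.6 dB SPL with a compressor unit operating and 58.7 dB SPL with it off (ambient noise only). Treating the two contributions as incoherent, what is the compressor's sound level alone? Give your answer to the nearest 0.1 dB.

56.1 dB SPL

Remove the background by subtracting linear intensities:
L_src = 10·log₁₀(10^(60.6/10) − 10^(58.7/10)) = 10·log₁₀(406800) = 56.1 dB SPL.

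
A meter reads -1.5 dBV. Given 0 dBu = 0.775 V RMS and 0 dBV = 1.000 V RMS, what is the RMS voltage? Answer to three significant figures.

V = 1.000 V × 10^(-1.5/20).
= 1.000 × 0.8414 = 0.841 V.

0.841 V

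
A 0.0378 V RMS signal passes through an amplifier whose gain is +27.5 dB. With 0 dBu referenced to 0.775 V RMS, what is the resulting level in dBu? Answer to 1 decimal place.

Input level: 20·log₁₀(0.0378/0.775) = -26.24 dBu.
Output: -26.24 + 27.5 = +1.3 dBu.

+1.3 dBu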